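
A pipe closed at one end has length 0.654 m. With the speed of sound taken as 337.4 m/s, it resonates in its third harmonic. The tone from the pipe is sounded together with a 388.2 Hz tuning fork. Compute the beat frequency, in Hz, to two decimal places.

Closed pipe (odd harmonics): f_n = n·v/(4L) = 3·337.4/(4·0.654) = 386.9266 Hz.
f_beat = |386.9266 − 388.2| = 1.27 Hz.

1.27 Hz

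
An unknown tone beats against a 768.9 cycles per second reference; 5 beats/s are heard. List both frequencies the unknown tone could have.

|f − 768.9| = 5, so f = 768.9 ± 5.

763.9 Hz or 773.9 Hz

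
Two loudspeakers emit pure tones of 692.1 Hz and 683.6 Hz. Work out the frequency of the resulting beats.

8.5 Hz

Beats arise from superposition of two nearby frequencies; the beat rate is |f₁ − f₂|.
|692.1 − 683.6| = 8.5 Hz.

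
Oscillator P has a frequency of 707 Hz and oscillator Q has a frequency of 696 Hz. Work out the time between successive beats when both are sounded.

f_beat = |707 − 696| = 11 Hz.
Beat period T = 1 / f_beat = 1 / 11 s.

0.091 s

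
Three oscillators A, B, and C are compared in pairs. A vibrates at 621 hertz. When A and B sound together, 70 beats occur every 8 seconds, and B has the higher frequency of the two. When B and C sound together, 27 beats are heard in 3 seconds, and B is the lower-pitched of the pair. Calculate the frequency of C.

A–B: Beat frequency = 70/8 = 8.75 Hz.
B is above A, so f_B = 621 + 8.75 = 629.75 Hz.
B–C: Beat frequency = 27/3 = 9 Hz.
C is above B, so f_C = 629.75 + 9 = 638.75 Hz.

638.75 Hz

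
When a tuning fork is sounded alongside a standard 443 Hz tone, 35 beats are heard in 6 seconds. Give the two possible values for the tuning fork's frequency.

437.1667 Hz or 448.8333 Hz

Beat frequency = 35/6 = 5.8333 Hz.
|f − 443| = 5.8333, so f = 443 ± 5.8333.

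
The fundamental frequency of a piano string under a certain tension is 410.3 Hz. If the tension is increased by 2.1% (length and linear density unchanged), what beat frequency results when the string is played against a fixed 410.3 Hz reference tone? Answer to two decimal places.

For a string, f ∝ √T, so the new frequency is 410.3·√1.021 = 414.5858 Hz.
f_beat = |414.5858 − 410.3| = 4.29 Hz.

4.29 Hz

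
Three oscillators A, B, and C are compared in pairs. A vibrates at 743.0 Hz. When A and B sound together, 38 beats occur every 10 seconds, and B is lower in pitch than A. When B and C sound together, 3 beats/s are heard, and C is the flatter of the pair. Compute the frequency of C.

736.2 Hz

A–B: Beat frequency = 38/10 = 3.8 Hz.
B is below A, so f_B = 743.0 − 3.8 = 739.2 Hz.
C is below B, so f_C = 739.2 − 3 = 736.2 Hz.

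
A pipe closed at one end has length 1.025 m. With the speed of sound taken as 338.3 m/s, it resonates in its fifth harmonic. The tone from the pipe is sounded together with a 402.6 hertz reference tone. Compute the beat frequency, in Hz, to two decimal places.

9.96 Hz

Closed pipe (odd harmonics): f_n = n·v/(4L) = 5·338.3/(4·1.025) = 412.5610 Hz.
f_beat = |412.5610 − 402.6| = 9.96 Hz.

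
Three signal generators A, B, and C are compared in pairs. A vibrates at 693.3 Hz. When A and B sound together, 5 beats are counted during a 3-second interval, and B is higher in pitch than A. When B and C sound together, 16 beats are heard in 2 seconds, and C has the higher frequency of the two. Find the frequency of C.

A–B: Beat frequency = 5/3 = 1.6667 Hz.
B is above A, so f_B = 693.3 + 1.6667 = 694.9667 Hz.
B–C: Beat frequency = 16/2 = 8 Hz.
C is above B, so f_C = 694.9667 + 8 = 702.9667 Hz.

702.9667 Hz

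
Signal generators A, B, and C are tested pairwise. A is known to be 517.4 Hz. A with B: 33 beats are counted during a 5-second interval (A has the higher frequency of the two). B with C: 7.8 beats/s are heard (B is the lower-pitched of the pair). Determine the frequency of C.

A–B: Beat frequency = 33/5 = 6.6 Hz.
B is below A, so f_B = 517.4 − 6.6 = 510.8 Hz.
C is above B, so f_C = 510.8 + 7.8 = 518.6 Hz.

518.6 Hz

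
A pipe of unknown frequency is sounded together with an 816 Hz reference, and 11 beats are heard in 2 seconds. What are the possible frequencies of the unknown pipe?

810.5 Hz or 821.5 Hz

Beat frequency = 11/2 = 5.5 Hz.
|f − 816| = 5.5, so f = 816 ± 5.5.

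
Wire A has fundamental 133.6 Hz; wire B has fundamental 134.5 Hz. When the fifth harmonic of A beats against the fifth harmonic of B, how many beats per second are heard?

4.5 Hz

Fifth harmonic of the first: 5·133.6 = 668.0 Hz.
Fifth harmonic of the second: 5·134.5 = 672.5 Hz.
f_beat = |668.0 − 672.5| = 4.5 Hz.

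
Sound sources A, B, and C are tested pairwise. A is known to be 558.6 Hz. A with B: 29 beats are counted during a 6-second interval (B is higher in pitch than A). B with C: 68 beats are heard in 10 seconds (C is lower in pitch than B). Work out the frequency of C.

A–B: Beat frequency = 29/6 = 4.8333 Hz.
B is above A, so f_B = 558.6 + 4.8333 = 563.4333 Hz.
B–C: Beat frequency = 68/10 = 6.8 Hz.
C is below B, so f_C = 563.4333 − 6.8 = 556.6333 Hz.

556.6333 Hz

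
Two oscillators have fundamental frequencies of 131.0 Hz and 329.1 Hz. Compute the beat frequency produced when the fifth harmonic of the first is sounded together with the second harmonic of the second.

Fifth harmonic of the first: 5·131.0 = 655.0 Hz.
Second harmonic of the second: 2·329.1 = 658.2 Hz.
f_beat = |655.0 − 658.2| = 3.2 Hz.

3.2 Hz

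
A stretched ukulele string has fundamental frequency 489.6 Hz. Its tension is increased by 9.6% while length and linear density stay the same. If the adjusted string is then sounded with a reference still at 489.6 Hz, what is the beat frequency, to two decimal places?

22.96 Hz

For a string, f ∝ √T, so the new frequency is 489.6·√1.096 = 512.5623 Hz.
f_beat = |512.5623 − 489.6| = 22.96 Hz.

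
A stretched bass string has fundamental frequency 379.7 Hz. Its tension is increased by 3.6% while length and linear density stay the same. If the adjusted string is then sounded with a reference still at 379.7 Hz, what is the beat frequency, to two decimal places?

6.77 Hz

For a string, f ∝ √T, so the new frequency is 379.7·√1.036 = 386.4742 Hz.
f_beat = |386.4742 − 379.7| = 6.77 Hz.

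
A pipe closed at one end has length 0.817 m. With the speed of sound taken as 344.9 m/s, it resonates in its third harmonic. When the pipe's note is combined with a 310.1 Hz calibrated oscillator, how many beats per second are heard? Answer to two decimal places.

Closed pipe (odd harmonics): f_n = n·v/(4L) = 3·344.9/(4·0.817) = 316.6157 Hz.
f_beat = |316.6157 − 310.1| = 6.52 Hz.

6.52 Hz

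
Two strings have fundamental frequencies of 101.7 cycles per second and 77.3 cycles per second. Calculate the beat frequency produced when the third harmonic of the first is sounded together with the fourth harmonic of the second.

4.1 Hz

Third harmonic of the first: 3·101.7 = 305.1 Hz.
Fourth harmonic of the second: 4·77.3 = 309.2 Hz.
f_beat = |305.1 − 309.2| = 4.1 Hz.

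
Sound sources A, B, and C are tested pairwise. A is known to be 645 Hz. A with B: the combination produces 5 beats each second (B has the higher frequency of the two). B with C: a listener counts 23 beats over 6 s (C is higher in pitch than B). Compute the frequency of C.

B is above A, so f_B = 645 + 5 = 650 Hz.
B–C: Beat frequency = 23/6 = 3.8333 Hz.
C is above B, so f_C = 650 + 3.8333 = 653.8333 Hz.

653.8333 Hz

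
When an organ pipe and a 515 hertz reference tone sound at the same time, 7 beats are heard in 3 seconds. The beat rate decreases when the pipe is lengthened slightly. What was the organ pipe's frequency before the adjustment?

Beat frequency = 7/3 = 2.3333 Hz.
|f − 515| = 2.3333, so the organ pipe was at either 512.6667 Hz or 517.3333 Hz.
A longer pipe has a lower fundamental; the adjustment lowers the organ pipe's frequency.
The beat rate fell, so the adjustment moved the organ pipe toward 515 Hz — it must have started above the reference.

517.3333 Hz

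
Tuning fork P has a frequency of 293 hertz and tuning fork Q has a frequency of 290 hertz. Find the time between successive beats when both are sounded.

0.333 s

f_beat = |293 − 290| = 3 Hz.
Beat period T = 1 / f_beat = 1 / 3 s.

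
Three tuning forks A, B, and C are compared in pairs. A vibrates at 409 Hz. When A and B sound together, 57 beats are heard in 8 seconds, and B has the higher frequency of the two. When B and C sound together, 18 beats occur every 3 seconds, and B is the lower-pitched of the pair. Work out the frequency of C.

A–B: Beat frequency = 57/8 = 7.125 Hz.
B is above A, so f_B = 409 + 7.125 = 416.125 Hz.
B–C: Beat frequency = 18/3 = 6 Hz.
C is above B, so f_C = 416.125 + 6 = 422.125 Hz.

422.125 Hz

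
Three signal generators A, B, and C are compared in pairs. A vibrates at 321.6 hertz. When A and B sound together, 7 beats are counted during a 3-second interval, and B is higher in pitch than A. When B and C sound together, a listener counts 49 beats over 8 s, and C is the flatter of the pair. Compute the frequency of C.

317.8083 Hz

A–B: Beat frequency = 7/3 = 2.3333 Hz.
B is above A, so f_B = 321.6 + 2.3333 = 323.9333 Hz.
B–C: Beat frequency = 49/8 = 6.125 Hz.
C is below B, so f_C = 323.9333 − 6.125 = 317.8083 Hz.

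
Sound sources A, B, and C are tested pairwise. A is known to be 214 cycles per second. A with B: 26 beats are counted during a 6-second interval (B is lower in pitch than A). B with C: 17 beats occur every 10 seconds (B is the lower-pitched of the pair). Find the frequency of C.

211.3667 Hz

A–B: Beat frequency = 26/6 = 4.3333 Hz.
B is below A, so f_B = 214 − 4.3333 = 209.6667 Hz.
B–C: Beat frequency = 17/10 = 1.7 Hz.
C is above B, so f_C = 209.6667 + 1.7 = 211.3667 Hz.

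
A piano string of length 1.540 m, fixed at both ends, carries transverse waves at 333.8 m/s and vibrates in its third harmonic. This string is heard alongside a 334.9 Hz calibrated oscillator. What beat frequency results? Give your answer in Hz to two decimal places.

For a string fixed at both ends, f_n = n·v/(2L) = 3·333.8/(2·1.540) = 325.1299 Hz.
f_beat = |325.1299 − 334.9| = 9.77 Hz.

9.77 Hz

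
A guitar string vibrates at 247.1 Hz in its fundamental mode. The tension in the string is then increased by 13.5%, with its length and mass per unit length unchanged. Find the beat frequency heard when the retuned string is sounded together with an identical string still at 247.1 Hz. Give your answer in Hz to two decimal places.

For a string, f ∝ √T, so the new frequency is 247.1·√1.135 = 263.2514 Hz.
f_beat = |263.2514 − 247.1| = 16.15 Hz.

16.15 Hz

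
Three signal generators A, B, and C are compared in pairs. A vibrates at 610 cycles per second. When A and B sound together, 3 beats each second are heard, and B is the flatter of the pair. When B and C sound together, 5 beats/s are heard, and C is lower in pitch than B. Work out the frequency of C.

B is below A, so f_B = 610 − 3 = 607 Hz.
C is below B, so f_C = 607 − 5 = 602 Hz.

602 Hz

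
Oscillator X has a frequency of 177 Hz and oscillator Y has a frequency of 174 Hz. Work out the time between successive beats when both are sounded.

f_beat = |177 − 174| = 3 Hz.
Beat period T = 1 / f_beat = 1 / 3 s.

0.333 s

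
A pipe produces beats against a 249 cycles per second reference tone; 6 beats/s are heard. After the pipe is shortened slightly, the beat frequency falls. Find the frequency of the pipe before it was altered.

|f − 249| = 6, so the pipe was at either 243 Hz or 255 Hz.
A shorter pipe has a higher fundamental; the adjustment raises the pipe's frequency.
The beat rate fell, so the adjustment moved the pipe toward 249 Hz — it must have started below the reference.

243 Hz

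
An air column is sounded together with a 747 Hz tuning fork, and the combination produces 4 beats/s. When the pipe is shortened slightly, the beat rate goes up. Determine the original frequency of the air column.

|f − 747| = 4, so the air column was at either 743 Hz or 751 Hz.
A shorter pipe has a higher fundamental; the adjustment raises the air column's frequency.
The beat rate rose, so the adjustment moved the air column further from 747 Hz — it was already above the reference.

751 Hz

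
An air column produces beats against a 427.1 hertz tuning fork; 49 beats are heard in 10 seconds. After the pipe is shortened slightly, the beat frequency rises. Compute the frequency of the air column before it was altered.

Beat frequency = 49/10 = 4.9 Hz.
|f − 427.1| = 4.9, so the air column was at either 422.2 Hz or 432 Hz.
A shorter pipe has a higher fundamental; the adjustment raises the air column's frequency.
The beat rate rose, so the adjustment moved the air column further from 427.1 Hz — it was already above the reference.

432 Hz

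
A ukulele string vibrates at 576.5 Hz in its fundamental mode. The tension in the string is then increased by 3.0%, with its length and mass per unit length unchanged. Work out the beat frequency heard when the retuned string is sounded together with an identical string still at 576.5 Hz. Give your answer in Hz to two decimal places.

For a string, f ∝ √T, so the new frequency is 576.5·√1.030 = 585.0836 Hz.
f_beat = |585.0836 − 576.5| = 8.58 Hz.

8.58 Hz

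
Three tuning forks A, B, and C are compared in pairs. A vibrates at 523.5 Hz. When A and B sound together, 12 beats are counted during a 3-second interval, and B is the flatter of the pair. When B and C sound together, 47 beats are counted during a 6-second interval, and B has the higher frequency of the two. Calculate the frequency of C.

511.6667 Hz

A–B: Beat frequency = 12/3 = 4 Hz.
B is below A, so f_B = 523.5 − 4 = 519.5 Hz.
B–C: Beat frequency = 47/6 = 7.8333 Hz.
C is below B, so f_C = 519.5 − 7.8333 = 511.6667 Hz.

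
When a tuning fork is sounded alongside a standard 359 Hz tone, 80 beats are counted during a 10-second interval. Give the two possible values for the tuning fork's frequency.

351 Hz or 367 Hz

Beat frequency = 80/10 = 8 Hz.
|f − 359| = 8, so f = 359 ± 8.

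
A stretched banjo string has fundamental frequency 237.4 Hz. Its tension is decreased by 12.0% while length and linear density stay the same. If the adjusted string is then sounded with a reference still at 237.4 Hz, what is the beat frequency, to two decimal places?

14.70 Hz

For a string, f ∝ √T, so the new frequency is 237.4·√0.880 = 222.7009 Hz.
f_beat = |222.7009 − 237.4| = 14.70 Hz.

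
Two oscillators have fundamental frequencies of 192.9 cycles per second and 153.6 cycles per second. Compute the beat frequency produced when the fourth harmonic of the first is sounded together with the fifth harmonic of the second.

3.6 Hz

Fourth harmonic of the first: 4·192.9 = 771.6 Hz.
Fifth harmonic of the second: 5·153.6 = 768.0 Hz.
f_beat = |771.6 − 768.0| = 3.6 Hz.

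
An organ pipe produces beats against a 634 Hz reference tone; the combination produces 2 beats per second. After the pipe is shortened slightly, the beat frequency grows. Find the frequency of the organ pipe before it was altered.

|f − 634| = 2, so the organ pipe was at either 632 Hz or 636 Hz.
A shorter pipe has a higher fundamental; the adjustment raises the organ pipe's frequency.
The beat rate rose, so the adjustment moved the organ pipe further from 634 Hz — it was already above the reference.

636 Hz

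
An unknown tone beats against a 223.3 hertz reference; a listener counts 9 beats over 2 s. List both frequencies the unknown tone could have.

218.8 Hz or 227.8 Hz

Beat frequency = 9/2 = 4.5 Hz.
|f − 223.3| = 4.5, so f = 223.3 ± 4.5.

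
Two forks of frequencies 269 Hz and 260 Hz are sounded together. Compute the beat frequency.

f_beat = |f₁ − f₂|.
|269 − 260| = 9 Hz.

9 Hz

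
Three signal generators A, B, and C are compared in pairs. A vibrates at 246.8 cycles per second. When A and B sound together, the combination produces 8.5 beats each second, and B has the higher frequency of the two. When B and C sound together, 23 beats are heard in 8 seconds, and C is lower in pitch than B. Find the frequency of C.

252.425 Hz

B is above A, so f_B = 246.8 + 8.5 = 255.3 Hz.
B–C: Beat frequency = 23/8 = 2.875 Hz.
C is below B, so f_C = 255.3 − 2.875 = 252.425 Hz.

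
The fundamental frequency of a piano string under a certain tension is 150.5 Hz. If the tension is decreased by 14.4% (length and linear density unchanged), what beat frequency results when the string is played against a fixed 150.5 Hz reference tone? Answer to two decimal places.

For a string, f ∝ √T, so the new frequency is 150.5·√0.856 = 139.2430 Hz.
f_beat = |139.2430 − 150.5| = 11.26 Hz.

11.26 Hz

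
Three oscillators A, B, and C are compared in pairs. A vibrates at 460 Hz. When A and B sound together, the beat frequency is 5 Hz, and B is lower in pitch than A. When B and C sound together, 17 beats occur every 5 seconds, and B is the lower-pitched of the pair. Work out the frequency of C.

458.4 Hz

B is below A, so f_B = 460 − 5 = 455 Hz.
B–C: Beat frequency = 17/5 = 3.4 Hz.
C is above B, so f_C = 455 + 3.4 = 458.4 Hz.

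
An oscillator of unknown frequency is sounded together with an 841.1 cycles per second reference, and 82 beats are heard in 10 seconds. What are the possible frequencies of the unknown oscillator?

832.9 Hz or 849.3 Hz

Beat frequency = 82/10 = 8.2 Hz.
|f − 841.1| = 8.2, so f = 841.1 ± 8.2.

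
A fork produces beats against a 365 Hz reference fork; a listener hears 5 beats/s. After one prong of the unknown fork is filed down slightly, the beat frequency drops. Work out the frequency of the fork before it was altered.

360 Hz

|f − 365| = 5, so the fork was at either 360 Hz or 370 Hz.
Filing a prong removes mass and raises the fork's frequency; the adjustment raises the fork's frequency.
The beat rate fell, so the adjustment moved the fork toward 365 Hz — it must have started below the reference.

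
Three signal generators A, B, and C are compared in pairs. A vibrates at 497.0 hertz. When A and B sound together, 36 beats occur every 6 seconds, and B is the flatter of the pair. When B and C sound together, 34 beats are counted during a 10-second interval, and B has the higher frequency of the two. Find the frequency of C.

A–B: Beat frequency = 36/6 = 6 Hz.
B is below A, so f_B = 497.0 − 6 = 491 Hz.
B–C: Beat frequency = 34/10 = 3.4 Hz.
C is below B, so f_C = 491 − 3.4 = 487.6 Hz.

487.6 Hz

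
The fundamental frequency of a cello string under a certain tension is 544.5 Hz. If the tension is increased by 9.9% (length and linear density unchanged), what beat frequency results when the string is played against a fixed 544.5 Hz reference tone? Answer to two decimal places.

26.32 Hz

For a string, f ∝ √T, so the new frequency is 544.5·√1.099 = 570.8168 Hz.
f_beat = |570.8168 − 544.5| = 26.32 Hz.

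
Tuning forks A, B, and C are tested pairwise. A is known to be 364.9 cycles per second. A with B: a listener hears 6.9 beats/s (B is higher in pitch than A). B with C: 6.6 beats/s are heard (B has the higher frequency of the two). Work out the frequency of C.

365.2 Hz

B is above A, so f_B = 364.9 + 6.9 = 371.8 Hz.
C is below B, so f_C = 371.8 − 6.6 = 365.2 Hz.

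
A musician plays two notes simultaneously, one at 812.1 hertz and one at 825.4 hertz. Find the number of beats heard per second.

f_beat = |f₁ − f₂|.
|812.1 − 825.4| = 13.3 Hz.

13.3 Hz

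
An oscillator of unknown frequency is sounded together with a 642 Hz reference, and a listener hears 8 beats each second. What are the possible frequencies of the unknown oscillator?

634 Hz or 650 Hz

|f − 642| = 8, so f = 642 ± 8.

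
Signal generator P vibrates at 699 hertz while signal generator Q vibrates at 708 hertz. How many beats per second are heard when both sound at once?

The beat frequency equals the magnitude of the frequency difference.
|699 − 708| = 9 Hz.

9 Hz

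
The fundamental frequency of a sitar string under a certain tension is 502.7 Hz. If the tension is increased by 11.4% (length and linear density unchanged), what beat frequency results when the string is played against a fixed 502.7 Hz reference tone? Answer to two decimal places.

27.88 Hz

For a string, f ∝ √T, so the new frequency is 502.7·√1.114 = 530.5807 Hz.
f_beat = |530.5807 − 502.7| = 27.88 Hz.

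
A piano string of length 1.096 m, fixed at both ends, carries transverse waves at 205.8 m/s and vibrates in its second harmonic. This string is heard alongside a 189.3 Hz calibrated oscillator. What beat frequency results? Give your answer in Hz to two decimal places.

1.53 Hz

For a string fixed at both ends, f_n = n·v/(2L) = 2·205.8/(2·1.096) = 187.7737 Hz.
f_beat = |187.7737 − 189.3| = 1.53 Hz.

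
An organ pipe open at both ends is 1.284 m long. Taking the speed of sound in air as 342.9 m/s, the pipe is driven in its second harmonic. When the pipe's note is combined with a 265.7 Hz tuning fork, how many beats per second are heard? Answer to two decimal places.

Open pipe: f_n = n·v/(2L) = 2·342.9/(2·1.284) = 267.0561 Hz.
f_beat = |267.0561 − 265.7| = 1.36 Hz.

1.36 Hz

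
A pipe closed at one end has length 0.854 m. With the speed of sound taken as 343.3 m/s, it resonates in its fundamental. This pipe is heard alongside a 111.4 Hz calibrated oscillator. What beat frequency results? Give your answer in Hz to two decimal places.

Closed pipe (odd harmonics): f_n = n·v/(4L) = 1·343.3/(4·0.854) = 100.4977 Hz.
f_beat = |100.4977 − 111.4| = 10.90 Hz.

10.90 Hz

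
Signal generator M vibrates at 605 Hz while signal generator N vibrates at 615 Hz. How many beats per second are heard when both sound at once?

f_beat = |f₁ − f₂|.
|605 − 615| = 10 Hz.

10 Hz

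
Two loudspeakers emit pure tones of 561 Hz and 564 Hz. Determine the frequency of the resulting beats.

The beat frequency equals the magnitude of the frequency difference.
|561 − 564| = 3 Hz.

3 Hz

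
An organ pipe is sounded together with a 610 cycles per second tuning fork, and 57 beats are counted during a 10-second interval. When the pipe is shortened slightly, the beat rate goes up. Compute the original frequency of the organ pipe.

Beat frequency = 57/10 = 5.7 Hz.
|f − 610| = 5.7, so the organ pipe was at either 604.3 Hz or 615.7 Hz.
A shorter pipe has a higher fundamental; the adjustment raises the organ pipe's frequency.
The beat rate rose, so the adjustment moved the organ pipe further from 610 Hz — it was already above the reference.

615.7 Hz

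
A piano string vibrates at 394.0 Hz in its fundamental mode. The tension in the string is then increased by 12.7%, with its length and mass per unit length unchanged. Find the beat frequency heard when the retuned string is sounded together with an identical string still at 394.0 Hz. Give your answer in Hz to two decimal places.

24.27 Hz

For a string, f ∝ √T, so the new frequency is 394.0·√1.127 = 418.2714 Hz.
f_beat = |418.2714 − 394.0| = 24.27 Hz.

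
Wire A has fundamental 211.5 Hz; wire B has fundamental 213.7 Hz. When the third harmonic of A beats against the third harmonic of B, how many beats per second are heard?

Third harmonic of the first: 3·211.5 = 634.5 Hz.
Third harmonic of the second: 3·213.7 = 641.1 Hz.
f_beat = |634.5 − 641.1| = 6.6 Hz.

6.6 Hz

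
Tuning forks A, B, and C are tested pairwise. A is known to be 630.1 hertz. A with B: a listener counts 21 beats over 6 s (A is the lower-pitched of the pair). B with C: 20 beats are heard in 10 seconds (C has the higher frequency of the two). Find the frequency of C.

A–B: Beat frequency = 21/6 = 3.5 Hz.
B is above A, so f_B = 630.1 + 3.5 = 633.6 Hz.
B–C: Beat frequency = 20/10 = 2 Hz.
C is above B, so f_C = 633.6 + 2 = 635.6 Hz.

635.6 Hz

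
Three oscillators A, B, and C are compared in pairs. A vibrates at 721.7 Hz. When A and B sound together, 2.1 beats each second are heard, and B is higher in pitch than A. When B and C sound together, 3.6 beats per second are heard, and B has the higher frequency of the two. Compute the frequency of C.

B is above A, so f_B = 721.7 + 2.1 = 723.8 Hz.
C is below B, so f_C = 723.8 − 3.6 = 720.2 Hz.

720.2 Hz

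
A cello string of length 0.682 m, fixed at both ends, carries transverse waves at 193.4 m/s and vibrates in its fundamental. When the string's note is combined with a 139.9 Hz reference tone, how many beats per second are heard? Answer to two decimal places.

For a string fixed at both ends, f_n = n·v/(2L) = 1·193.4/(2·0.682) = 141.7889 Hz.
f_beat = |141.7889 − 139.9| = 1.89 Hz.

1.89 Hz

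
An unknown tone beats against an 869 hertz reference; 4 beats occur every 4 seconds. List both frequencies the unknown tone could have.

Beat frequency = 4/4 = 1 Hz.
|f − 869| = 1, so f = 869 ± 1.

868 Hz or 870 Hz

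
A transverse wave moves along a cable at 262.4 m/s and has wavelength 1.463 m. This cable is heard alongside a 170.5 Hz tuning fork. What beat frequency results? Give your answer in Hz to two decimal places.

8.86 Hz

Source frequency f = v/λ = 262.4/1.463 = 179.3575 Hz.
f_beat = |179.3575 − 170.5| = 8.86 Hz.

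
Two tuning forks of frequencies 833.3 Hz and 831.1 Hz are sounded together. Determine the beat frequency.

2.2 Hz

Beats arise from superposition of two nearby frequencies; the beat rate is |f₁ − f₂|.
|833.3 − 831.1| = 2.2 Hz.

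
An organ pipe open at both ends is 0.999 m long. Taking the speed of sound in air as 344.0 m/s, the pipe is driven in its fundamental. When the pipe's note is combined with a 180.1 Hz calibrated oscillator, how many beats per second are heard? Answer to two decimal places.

7.93 Hz

Open pipe: f_n = n·v/(2L) = 1·344.0/(2·0.999) = 172.1722 Hz.
f_beat = |172.1722 − 180.1| = 7.93 Hz.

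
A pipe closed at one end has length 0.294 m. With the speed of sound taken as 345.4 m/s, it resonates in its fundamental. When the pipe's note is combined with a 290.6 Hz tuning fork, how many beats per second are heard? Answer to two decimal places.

3.11 Hz

Closed pipe (odd harmonics): f_n = n·v/(4L) = 1·345.4/(4·0.294) = 293.7075 Hz.
f_beat = |293.7075 − 290.6| = 3.11 Hz.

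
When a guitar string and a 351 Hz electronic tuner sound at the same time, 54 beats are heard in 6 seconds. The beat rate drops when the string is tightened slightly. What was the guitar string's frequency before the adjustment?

342 Hz

Beat frequency = 54/6 = 9 Hz.
|f − 351| = 9, so the guitar string was at either 342 Hz or 360 Hz.
Increasing tension raises a string's frequency; the adjustment raises the guitar string's frequency.
The beat rate fell, so the adjustment moved the guitar string toward 351 Hz — it must have started below the reference.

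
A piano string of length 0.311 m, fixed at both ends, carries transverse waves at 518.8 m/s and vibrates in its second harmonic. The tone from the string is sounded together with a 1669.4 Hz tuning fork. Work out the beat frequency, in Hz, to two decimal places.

For a string fixed at both ends, f_n = n·v/(2L) = 2·518.8/(2·0.311) = 1668.1672 Hz.
f_beat = |1668.1672 − 1669.4| = 1.23 Hz.

1.23 Hz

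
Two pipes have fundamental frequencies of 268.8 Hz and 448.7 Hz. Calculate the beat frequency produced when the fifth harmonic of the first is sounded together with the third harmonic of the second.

Fifth harmonic of the first: 5·268.8 = 1344.0 Hz.
Third harmonic of the second: 3·448.7 = 1346.1 Hz.
f_beat = |1344.0 − 1346.1| = 2.1 Hz.

2.1 Hz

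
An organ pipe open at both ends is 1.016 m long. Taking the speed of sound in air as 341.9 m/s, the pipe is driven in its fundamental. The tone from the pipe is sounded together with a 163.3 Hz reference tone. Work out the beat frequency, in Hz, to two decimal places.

4.96 Hz

Open pipe: f_n = n·v/(2L) = 1·341.9/(2·1.016) = 168.2579 Hz.
f_beat = |168.2579 − 163.3| = 4.96 Hz.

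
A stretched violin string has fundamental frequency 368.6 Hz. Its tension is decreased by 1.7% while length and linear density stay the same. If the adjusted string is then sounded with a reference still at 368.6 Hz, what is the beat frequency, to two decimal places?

For a string, f ∝ √T, so the new frequency is 368.6·√0.983 = 365.4535 Hz.
f_beat = |365.4535 − 368.6| = 3.15 Hz.

3.15 Hz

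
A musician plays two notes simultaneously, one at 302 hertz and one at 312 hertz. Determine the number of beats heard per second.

Beats arise from superposition of two nearby frequencies; the beat rate is |f₁ − f₂|.
|302 − 312| = 10 Hz.

10 Hz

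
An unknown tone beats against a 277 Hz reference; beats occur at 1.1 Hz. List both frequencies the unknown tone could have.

275.9 Hz or 278.1 Hz

|f − 277| = 1.1, so f = 277 ± 1.1.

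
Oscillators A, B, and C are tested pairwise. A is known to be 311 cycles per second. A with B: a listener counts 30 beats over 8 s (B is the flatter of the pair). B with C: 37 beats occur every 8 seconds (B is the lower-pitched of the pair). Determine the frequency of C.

311.875 Hz

A–B: Beat frequency = 30/8 = 3.75 Hz.
B is below A, so f_B = 311 − 3.75 = 307.25 Hz.
B–C: Beat frequency = 37/8 = 4.625 Hz.
C is above B, so f_C = 307.25 + 4.625 = 311.875 Hz.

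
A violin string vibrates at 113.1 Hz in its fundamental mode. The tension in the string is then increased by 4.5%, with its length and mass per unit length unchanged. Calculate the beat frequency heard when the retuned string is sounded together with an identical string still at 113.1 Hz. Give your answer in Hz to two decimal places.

2.52 Hz

For a string, f ∝ √T, so the new frequency is 113.1·√1.045 = 115.6167 Hz.
f_beat = |115.6167 − 113.1| = 2.52 Hz.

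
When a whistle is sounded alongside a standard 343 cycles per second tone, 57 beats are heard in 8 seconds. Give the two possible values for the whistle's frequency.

Beat frequency = 57/8 = 7.125 Hz.
|f − 343| = 7.125, so f = 343 ± 7.125.

335.875 Hz or 350.125 Hz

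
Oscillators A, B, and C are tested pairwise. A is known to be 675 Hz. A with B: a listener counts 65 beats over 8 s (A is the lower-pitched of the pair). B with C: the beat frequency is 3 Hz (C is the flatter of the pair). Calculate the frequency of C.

A–B: Beat frequency = 65/8 = 8.125 Hz.
B is above A, so f_B = 675 + 8.125 = 683.125 Hz.
C is below B, so f_C = 683.125 − 3 = 680.125 Hz.

680.125 Hz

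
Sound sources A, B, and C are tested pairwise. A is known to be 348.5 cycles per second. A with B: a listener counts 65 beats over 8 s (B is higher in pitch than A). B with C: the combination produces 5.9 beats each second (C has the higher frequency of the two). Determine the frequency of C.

362.525 Hz

A–B: Beat frequency = 65/8 = 8.125 Hz.
B is above A, so f_B = 348.5 + 8.125 = 356.625 Hz.
C is above B, so f_C = 356.625 + 5.9 = 362.525 Hz.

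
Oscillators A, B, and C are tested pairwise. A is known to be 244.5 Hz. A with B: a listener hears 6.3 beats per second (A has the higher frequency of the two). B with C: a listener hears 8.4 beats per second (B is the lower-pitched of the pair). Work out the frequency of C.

246.6 Hz

B is below A, so f_B = 244.5 − 6.3 = 238.2 Hz.
C is above B, so f_C = 238.2 + 8.4 = 246.6 Hz.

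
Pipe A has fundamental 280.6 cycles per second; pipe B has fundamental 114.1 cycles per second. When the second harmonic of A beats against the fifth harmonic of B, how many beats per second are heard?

Second harmonic of the first: 2·280.6 = 561.2 Hz.
Fifth harmonic of the second: 5·114.1 = 570.5 Hz.
f_beat = |561.2 − 570.5| = 9.3 Hz.

9.3 Hz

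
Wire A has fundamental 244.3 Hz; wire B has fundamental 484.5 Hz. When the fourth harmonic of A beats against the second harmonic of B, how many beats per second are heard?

Fourth harmonic of the first: 4·244.3 = 977.2 Hz.
Second harmonic of the second: 2·484.5 = 969.0 Hz.
f_beat = |977.2 − 969.0| = 8.2 Hz.

8.2 Hz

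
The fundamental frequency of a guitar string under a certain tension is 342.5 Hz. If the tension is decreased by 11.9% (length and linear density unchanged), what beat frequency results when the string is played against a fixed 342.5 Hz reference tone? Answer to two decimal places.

For a string, f ∝ √T, so the new frequency is 342.5·√0.881 = 321.4760 Hz.
f_beat = |321.4760 − 342.5| = 21.02 Hz.

21.02 Hz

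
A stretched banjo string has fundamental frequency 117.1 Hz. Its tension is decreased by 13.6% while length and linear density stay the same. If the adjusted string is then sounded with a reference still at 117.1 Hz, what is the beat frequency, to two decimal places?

8.25 Hz

For a string, f ∝ √T, so the new frequency is 117.1·√0.864 = 108.8463 Hz.
f_beat = |108.8463 − 117.1| = 8.25 Hz.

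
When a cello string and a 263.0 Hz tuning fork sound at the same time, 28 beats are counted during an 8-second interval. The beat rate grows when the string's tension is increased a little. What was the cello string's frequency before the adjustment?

Beat frequency = 28/8 = 3.5 Hz.
|f − 263.0| = 3.5, so the cello string was at either 259.5 Hz or 266.5 Hz.
Higher tension means higher frequency; the adjustment raises the cello string's frequency.
The beat rate rose, so the adjustment moved the cello string further from 263.0 Hz — it was already above the reference.

266.5 Hz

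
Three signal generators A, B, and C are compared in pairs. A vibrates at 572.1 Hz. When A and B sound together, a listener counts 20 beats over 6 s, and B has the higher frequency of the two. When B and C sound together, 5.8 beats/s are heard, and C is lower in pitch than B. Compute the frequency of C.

569.6333 Hz

A–B: Beat frequency = 20/6 = 3.3333 Hz.
B is above A, so f_B = 572.1 + 3.3333 = 575.4333 Hz.
C is below B, so f_C = 575.4333 − 5.8 = 569.6333 Hz.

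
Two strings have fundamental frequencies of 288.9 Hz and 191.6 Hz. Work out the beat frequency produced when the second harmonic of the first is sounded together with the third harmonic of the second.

3.0 Hz

Second harmonic of the first: 2·288.9 = 577.8 Hz.
Third harmonic of the second: 3·191.6 = 574.8 Hz.
f_beat = |577.8 − 574.8| = 3.0 Hz.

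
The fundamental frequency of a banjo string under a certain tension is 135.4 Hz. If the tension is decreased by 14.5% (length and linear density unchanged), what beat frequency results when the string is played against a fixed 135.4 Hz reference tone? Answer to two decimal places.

10.20 Hz

For a string, f ∝ √T, so the new frequency is 135.4·√0.855 = 125.1992 Hz.
f_beat = |125.1992 − 135.4| = 10.20 Hz.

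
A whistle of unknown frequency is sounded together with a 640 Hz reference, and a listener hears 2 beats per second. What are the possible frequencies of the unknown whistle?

|f − 640| = 2, so f = 640 ± 2.

638 Hz or 642 Hz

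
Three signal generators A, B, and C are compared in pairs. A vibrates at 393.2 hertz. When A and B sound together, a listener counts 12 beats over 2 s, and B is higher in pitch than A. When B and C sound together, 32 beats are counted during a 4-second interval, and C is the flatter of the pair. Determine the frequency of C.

391.2 Hz

A–B: Beat frequency = 12/2 = 6 Hz.
B is above A, so f_B = 393.2 + 6 = 399.2 Hz.
B–C: Beat frequency = 32/4 = 8 Hz.
C is below B, so f_C = 399.2 − 8 = 391.2 Hz.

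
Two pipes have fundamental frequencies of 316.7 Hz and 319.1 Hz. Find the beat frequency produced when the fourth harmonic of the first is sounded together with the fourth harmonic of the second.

Fourth harmonic of the first: 4·316.7 = 1266.8 Hz.
Fourth harmonic of the second: 4·319.1 = 1276.4 Hz.
f_beat = |1266.8 − 1276.4| = 9.6 Hz.

9.6 Hz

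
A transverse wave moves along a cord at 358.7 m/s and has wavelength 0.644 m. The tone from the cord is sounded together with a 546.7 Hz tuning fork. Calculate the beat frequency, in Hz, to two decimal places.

10.29 Hz

Source frequency f = v/λ = 358.7/0.644 = 556.9876 Hz.
f_beat = |556.9876 − 546.7| = 10.29 Hz.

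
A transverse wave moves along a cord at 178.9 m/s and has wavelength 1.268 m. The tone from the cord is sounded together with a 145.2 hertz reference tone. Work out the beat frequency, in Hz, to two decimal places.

Source frequency f = v/λ = 178.9/1.268 = 141.0883 Hz.
f_beat = |141.0883 − 145.2| = 4.11 Hz.

4.11 Hz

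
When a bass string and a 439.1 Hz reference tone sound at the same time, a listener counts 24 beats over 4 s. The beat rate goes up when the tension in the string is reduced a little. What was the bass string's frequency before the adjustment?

433.1 Hz

Beat frequency = 24/4 = 6 Hz.
|f − 439.1| = 6, so the bass string was at either 433.1 Hz or 445.1 Hz.
Lower tension means lower frequency; the adjustment lowers the bass string's frequency.
The beat rate rose, so the adjustment moved the bass string further from 439.1 Hz — it was already below the reference.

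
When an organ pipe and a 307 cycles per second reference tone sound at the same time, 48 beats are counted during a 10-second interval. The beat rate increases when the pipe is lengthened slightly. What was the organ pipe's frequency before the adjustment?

Beat frequency = 48/10 = 4.8 Hz.
|f − 307| = 4.8, so the organ pipe was at either 302.2 Hz or 311.8 Hz.
A longer pipe has a lower fundamental; the adjustment lowers the organ pipe's frequency.
The beat rate rose, so the adjustment moved the organ pipe further from 307 Hz — it was already below the reference.

302.2 Hz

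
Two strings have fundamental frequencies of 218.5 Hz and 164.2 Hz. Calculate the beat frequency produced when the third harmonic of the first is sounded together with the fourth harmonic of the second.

1.3 Hz

Third harmonic of the first: 3·218.5 = 655.5 Hz.
Fourth harmonic of the second: 4·164.2 = 656.8 Hz.
f_beat = |655.5 − 656.8| = 1.3 Hz.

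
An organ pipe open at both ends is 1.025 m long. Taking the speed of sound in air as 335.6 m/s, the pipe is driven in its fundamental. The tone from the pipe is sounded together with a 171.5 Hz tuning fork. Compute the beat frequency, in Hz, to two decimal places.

7.79 Hz

Open pipe: f_n = n·v/(2L) = 1·335.6/(2·1.025) = 163.7073 Hz.
f_beat = |163.7073 − 171.5| = 7.79 Hz.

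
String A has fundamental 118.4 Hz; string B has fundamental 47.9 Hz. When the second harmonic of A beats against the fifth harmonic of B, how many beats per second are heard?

Second harmonic of the first: 2·118.4 = 236.8 Hz.
Fifth harmonic of the second: 5·47.9 = 239.5 Hz.
f_beat = |236.8 − 239.5| = 2.7 Hz.

2.7 Hz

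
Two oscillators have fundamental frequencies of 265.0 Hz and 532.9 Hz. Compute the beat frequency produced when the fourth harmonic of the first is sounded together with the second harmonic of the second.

5.8 Hz

Fourth harmonic of the first: 4·265.0 = 1060.0 Hz.
Second harmonic of the second: 2·532.9 = 1065.8 Hz.
f_beat = |1060.0 − 1065.8| = 5.8 Hz.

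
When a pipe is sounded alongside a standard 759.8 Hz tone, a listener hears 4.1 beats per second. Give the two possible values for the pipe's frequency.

|f − 759.8| = 4.1, so f = 759.8 ± 4.1.

755.7 Hz or 763.9 Hz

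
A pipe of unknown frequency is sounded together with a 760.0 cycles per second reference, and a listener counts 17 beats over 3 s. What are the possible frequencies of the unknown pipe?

754.3333 Hz or 765.6667 Hz

Beat frequency = 17/3 = 5.6667 Hz.
|f − 760.0| = 5.6667, so f = 760.0 ± 5.6667.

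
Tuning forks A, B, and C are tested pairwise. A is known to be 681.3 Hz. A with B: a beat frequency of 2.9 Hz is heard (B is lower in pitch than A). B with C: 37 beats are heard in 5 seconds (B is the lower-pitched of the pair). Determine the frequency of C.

B is below A, so f_B = 681.3 − 2.9 = 678.4 Hz.
B–C: Beat frequency = 37/5 = 7.4 Hz.
C is above B, so f_C = 678.4 + 7.4 = 685.8 Hz.

685.8 Hz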